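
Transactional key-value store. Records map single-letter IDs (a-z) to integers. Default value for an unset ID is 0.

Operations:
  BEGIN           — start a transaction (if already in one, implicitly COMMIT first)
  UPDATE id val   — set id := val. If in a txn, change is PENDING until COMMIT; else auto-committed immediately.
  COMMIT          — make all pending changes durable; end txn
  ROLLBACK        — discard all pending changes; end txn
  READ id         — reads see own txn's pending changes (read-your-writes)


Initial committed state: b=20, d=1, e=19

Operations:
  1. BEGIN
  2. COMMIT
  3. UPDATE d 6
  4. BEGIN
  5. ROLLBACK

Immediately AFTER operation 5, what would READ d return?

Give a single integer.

Answer: 6

Derivation:
Initial committed: {b=20, d=1, e=19}
Op 1: BEGIN: in_txn=True, pending={}
Op 2: COMMIT: merged [] into committed; committed now {b=20, d=1, e=19}
Op 3: UPDATE d=6 (auto-commit; committed d=6)
Op 4: BEGIN: in_txn=True, pending={}
Op 5: ROLLBACK: discarded pending []; in_txn=False
After op 5: visible(d) = 6 (pending={}, committed={b=20, d=6, e=19})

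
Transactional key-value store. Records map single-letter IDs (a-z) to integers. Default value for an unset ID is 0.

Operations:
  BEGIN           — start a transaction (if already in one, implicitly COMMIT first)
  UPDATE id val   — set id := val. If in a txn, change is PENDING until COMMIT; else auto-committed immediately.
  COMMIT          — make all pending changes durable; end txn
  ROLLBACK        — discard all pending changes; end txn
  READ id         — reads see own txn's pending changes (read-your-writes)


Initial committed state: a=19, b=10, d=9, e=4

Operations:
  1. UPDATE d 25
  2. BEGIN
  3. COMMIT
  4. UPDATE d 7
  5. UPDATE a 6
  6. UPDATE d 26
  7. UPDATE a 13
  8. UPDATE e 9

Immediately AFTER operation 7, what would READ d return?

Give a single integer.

Initial committed: {a=19, b=10, d=9, e=4}
Op 1: UPDATE d=25 (auto-commit; committed d=25)
Op 2: BEGIN: in_txn=True, pending={}
Op 3: COMMIT: merged [] into committed; committed now {a=19, b=10, d=25, e=4}
Op 4: UPDATE d=7 (auto-commit; committed d=7)
Op 5: UPDATE a=6 (auto-commit; committed a=6)
Op 6: UPDATE d=26 (auto-commit; committed d=26)
Op 7: UPDATE a=13 (auto-commit; committed a=13)
After op 7: visible(d) = 26 (pending={}, committed={a=13, b=10, d=26, e=4})

Answer: 26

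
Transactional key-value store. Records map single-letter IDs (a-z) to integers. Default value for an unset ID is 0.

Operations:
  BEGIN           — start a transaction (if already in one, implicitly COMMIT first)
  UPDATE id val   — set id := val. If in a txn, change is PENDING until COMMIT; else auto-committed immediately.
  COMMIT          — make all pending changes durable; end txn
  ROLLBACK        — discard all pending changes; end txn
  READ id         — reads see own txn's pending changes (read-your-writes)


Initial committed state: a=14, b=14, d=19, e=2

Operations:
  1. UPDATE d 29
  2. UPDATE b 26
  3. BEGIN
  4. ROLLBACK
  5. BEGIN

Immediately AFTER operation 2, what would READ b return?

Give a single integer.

Answer: 26

Derivation:
Initial committed: {a=14, b=14, d=19, e=2}
Op 1: UPDATE d=29 (auto-commit; committed d=29)
Op 2: UPDATE b=26 (auto-commit; committed b=26)
After op 2: visible(b) = 26 (pending={}, committed={a=14, b=26, d=29, e=2})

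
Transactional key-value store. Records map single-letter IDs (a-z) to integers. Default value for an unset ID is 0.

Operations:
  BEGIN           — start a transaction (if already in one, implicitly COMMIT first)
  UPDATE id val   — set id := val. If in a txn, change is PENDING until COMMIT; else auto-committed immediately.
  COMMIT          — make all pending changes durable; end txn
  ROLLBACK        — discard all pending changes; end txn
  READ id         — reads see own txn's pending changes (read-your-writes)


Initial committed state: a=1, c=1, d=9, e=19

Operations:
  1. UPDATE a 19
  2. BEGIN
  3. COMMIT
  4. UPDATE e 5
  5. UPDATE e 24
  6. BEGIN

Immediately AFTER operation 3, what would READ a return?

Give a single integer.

Initial committed: {a=1, c=1, d=9, e=19}
Op 1: UPDATE a=19 (auto-commit; committed a=19)
Op 2: BEGIN: in_txn=True, pending={}
Op 3: COMMIT: merged [] into committed; committed now {a=19, c=1, d=9, e=19}
After op 3: visible(a) = 19 (pending={}, committed={a=19, c=1, d=9, e=19})

Answer: 19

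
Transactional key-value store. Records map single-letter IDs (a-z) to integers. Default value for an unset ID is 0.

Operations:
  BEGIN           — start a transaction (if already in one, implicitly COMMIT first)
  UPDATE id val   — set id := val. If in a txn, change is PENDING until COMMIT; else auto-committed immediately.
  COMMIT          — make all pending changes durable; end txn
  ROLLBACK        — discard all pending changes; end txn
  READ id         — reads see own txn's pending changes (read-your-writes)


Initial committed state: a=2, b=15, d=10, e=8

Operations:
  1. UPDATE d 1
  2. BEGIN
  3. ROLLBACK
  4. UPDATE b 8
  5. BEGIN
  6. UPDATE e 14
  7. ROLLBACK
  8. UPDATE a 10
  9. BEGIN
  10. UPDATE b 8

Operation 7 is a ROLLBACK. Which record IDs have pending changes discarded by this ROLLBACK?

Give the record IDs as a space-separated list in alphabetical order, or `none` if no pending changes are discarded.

Initial committed: {a=2, b=15, d=10, e=8}
Op 1: UPDATE d=1 (auto-commit; committed d=1)
Op 2: BEGIN: in_txn=True, pending={}
Op 3: ROLLBACK: discarded pending []; in_txn=False
Op 4: UPDATE b=8 (auto-commit; committed b=8)
Op 5: BEGIN: in_txn=True, pending={}
Op 6: UPDATE e=14 (pending; pending now {e=14})
Op 7: ROLLBACK: discarded pending ['e']; in_txn=False
Op 8: UPDATE a=10 (auto-commit; committed a=10)
Op 9: BEGIN: in_txn=True, pending={}
Op 10: UPDATE b=8 (pending; pending now {b=8})
ROLLBACK at op 7 discards: ['e']

Answer: e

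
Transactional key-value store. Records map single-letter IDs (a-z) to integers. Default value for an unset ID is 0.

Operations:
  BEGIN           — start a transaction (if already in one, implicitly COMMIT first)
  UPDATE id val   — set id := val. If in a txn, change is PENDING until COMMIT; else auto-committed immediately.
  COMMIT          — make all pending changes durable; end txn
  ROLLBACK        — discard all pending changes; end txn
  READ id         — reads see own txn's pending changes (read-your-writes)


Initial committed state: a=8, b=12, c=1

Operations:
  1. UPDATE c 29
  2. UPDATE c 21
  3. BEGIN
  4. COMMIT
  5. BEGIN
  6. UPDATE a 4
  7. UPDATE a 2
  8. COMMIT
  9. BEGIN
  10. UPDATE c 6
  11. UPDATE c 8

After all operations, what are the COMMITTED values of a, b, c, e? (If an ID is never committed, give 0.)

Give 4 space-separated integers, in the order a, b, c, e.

Answer: 2 12 21 0

Derivation:
Initial committed: {a=8, b=12, c=1}
Op 1: UPDATE c=29 (auto-commit; committed c=29)
Op 2: UPDATE c=21 (auto-commit; committed c=21)
Op 3: BEGIN: in_txn=True, pending={}
Op 4: COMMIT: merged [] into committed; committed now {a=8, b=12, c=21}
Op 5: BEGIN: in_txn=True, pending={}
Op 6: UPDATE a=4 (pending; pending now {a=4})
Op 7: UPDATE a=2 (pending; pending now {a=2})
Op 8: COMMIT: merged ['a'] into committed; committed now {a=2, b=12, c=21}
Op 9: BEGIN: in_txn=True, pending={}
Op 10: UPDATE c=6 (pending; pending now {c=6})
Op 11: UPDATE c=8 (pending; pending now {c=8})
Final committed: {a=2, b=12, c=21}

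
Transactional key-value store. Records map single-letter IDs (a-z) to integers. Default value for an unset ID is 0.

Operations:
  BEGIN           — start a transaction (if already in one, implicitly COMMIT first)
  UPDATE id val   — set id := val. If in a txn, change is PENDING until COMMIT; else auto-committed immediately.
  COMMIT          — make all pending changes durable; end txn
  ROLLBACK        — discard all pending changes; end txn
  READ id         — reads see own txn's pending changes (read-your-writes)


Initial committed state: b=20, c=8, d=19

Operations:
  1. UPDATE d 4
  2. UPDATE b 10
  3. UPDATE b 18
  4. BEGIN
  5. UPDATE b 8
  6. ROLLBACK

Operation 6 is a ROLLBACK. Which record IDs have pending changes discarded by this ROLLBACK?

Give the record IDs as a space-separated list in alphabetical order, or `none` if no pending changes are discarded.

Answer: b

Derivation:
Initial committed: {b=20, c=8, d=19}
Op 1: UPDATE d=4 (auto-commit; committed d=4)
Op 2: UPDATE b=10 (auto-commit; committed b=10)
Op 3: UPDATE b=18 (auto-commit; committed b=18)
Op 4: BEGIN: in_txn=True, pending={}
Op 5: UPDATE b=8 (pending; pending now {b=8})
Op 6: ROLLBACK: discarded pending ['b']; in_txn=False
ROLLBACK at op 6 discards: ['b']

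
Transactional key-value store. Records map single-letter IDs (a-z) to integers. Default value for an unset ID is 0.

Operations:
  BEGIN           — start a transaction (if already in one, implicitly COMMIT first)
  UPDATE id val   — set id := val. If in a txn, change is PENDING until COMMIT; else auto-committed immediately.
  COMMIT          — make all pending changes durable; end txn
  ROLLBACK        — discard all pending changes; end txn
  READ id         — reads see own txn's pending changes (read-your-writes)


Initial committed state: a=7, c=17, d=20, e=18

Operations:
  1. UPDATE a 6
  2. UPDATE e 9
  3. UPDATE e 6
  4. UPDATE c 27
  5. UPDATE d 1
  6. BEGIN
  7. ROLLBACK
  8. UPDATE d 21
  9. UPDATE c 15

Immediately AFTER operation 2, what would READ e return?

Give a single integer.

Answer: 9

Derivation:
Initial committed: {a=7, c=17, d=20, e=18}
Op 1: UPDATE a=6 (auto-commit; committed a=6)
Op 2: UPDATE e=9 (auto-commit; committed e=9)
After op 2: visible(e) = 9 (pending={}, committed={a=6, c=17, d=20, e=9})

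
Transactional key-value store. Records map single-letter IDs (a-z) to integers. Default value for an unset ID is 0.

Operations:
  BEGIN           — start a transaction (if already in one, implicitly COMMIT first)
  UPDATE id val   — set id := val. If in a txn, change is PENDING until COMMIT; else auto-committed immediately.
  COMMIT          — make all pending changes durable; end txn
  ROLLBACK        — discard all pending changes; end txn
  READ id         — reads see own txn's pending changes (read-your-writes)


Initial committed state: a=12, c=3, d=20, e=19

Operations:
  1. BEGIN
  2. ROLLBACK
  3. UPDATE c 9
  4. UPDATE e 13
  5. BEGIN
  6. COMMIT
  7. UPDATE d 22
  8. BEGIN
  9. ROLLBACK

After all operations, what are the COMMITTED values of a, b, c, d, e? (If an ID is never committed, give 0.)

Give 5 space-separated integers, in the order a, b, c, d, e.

Initial committed: {a=12, c=3, d=20, e=19}
Op 1: BEGIN: in_txn=True, pending={}
Op 2: ROLLBACK: discarded pending []; in_txn=False
Op 3: UPDATE c=9 (auto-commit; committed c=9)
Op 4: UPDATE e=13 (auto-commit; committed e=13)
Op 5: BEGIN: in_txn=True, pending={}
Op 6: COMMIT: merged [] into committed; committed now {a=12, c=9, d=20, e=13}
Op 7: UPDATE d=22 (auto-commit; committed d=22)
Op 8: BEGIN: in_txn=True, pending={}
Op 9: ROLLBACK: discarded pending []; in_txn=False
Final committed: {a=12, c=9, d=22, e=13}

Answer: 12 0 9 22 13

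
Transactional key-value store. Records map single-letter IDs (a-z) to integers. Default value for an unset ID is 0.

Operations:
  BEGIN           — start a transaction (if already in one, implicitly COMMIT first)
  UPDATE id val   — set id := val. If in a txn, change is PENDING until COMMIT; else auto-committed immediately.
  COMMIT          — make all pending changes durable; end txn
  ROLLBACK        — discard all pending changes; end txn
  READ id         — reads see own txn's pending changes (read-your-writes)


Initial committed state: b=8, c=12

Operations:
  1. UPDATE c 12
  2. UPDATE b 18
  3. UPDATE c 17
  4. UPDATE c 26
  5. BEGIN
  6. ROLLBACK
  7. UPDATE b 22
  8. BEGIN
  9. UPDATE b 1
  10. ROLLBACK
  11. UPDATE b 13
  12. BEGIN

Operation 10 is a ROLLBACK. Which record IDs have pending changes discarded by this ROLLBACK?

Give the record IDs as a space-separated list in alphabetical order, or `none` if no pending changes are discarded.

Initial committed: {b=8, c=12}
Op 1: UPDATE c=12 (auto-commit; committed c=12)
Op 2: UPDATE b=18 (auto-commit; committed b=18)
Op 3: UPDATE c=17 (auto-commit; committed c=17)
Op 4: UPDATE c=26 (auto-commit; committed c=26)
Op 5: BEGIN: in_txn=True, pending={}
Op 6: ROLLBACK: discarded pending []; in_txn=False
Op 7: UPDATE b=22 (auto-commit; committed b=22)
Op 8: BEGIN: in_txn=True, pending={}
Op 9: UPDATE b=1 (pending; pending now {b=1})
Op 10: ROLLBACK: discarded pending ['b']; in_txn=False
Op 11: UPDATE b=13 (auto-commit; committed b=13)
Op 12: BEGIN: in_txn=True, pending={}
ROLLBACK at op 10 discards: ['b']

Answer: b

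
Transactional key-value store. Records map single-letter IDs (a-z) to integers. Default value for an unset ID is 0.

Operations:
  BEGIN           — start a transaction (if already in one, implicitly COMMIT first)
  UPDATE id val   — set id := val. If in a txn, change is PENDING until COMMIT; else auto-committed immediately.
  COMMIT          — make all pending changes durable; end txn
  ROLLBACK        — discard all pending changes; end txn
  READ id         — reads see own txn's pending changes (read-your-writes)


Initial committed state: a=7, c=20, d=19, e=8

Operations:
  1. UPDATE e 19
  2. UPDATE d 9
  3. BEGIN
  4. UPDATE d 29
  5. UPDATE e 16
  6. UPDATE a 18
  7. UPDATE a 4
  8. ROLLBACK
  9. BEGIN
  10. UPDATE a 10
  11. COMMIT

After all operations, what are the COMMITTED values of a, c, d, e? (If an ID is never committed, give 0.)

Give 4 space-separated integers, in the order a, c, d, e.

Answer: 10 20 9 19

Derivation:
Initial committed: {a=7, c=20, d=19, e=8}
Op 1: UPDATE e=19 (auto-commit; committed e=19)
Op 2: UPDATE d=9 (auto-commit; committed d=9)
Op 3: BEGIN: in_txn=True, pending={}
Op 4: UPDATE d=29 (pending; pending now {d=29})
Op 5: UPDATE e=16 (pending; pending now {d=29, e=16})
Op 6: UPDATE a=18 (pending; pending now {a=18, d=29, e=16})
Op 7: UPDATE a=4 (pending; pending now {a=4, d=29, e=16})
Op 8: ROLLBACK: discarded pending ['a', 'd', 'e']; in_txn=False
Op 9: BEGIN: in_txn=True, pending={}
Op 10: UPDATE a=10 (pending; pending now {a=10})
Op 11: COMMIT: merged ['a'] into committed; committed now {a=10, c=20, d=9, e=19}
Final committed: {a=10, c=20, d=9, e=19}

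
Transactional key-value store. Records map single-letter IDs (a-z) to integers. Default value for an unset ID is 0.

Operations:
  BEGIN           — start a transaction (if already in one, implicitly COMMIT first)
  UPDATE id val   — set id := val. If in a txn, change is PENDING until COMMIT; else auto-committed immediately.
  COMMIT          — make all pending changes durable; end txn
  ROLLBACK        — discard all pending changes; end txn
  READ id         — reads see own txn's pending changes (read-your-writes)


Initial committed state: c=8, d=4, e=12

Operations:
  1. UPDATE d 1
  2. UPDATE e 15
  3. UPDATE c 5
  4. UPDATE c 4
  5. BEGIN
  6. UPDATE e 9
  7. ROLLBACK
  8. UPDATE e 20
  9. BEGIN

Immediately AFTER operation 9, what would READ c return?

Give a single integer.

Answer: 4

Derivation:
Initial committed: {c=8, d=4, e=12}
Op 1: UPDATE d=1 (auto-commit; committed d=1)
Op 2: UPDATE e=15 (auto-commit; committed e=15)
Op 3: UPDATE c=5 (auto-commit; committed c=5)
Op 4: UPDATE c=4 (auto-commit; committed c=4)
Op 5: BEGIN: in_txn=True, pending={}
Op 6: UPDATE e=9 (pending; pending now {e=9})
Op 7: ROLLBACK: discarded pending ['e']; in_txn=False
Op 8: UPDATE e=20 (auto-commit; committed e=20)
Op 9: BEGIN: in_txn=True, pending={}
After op 9: visible(c) = 4 (pending={}, committed={c=4, d=1, e=20})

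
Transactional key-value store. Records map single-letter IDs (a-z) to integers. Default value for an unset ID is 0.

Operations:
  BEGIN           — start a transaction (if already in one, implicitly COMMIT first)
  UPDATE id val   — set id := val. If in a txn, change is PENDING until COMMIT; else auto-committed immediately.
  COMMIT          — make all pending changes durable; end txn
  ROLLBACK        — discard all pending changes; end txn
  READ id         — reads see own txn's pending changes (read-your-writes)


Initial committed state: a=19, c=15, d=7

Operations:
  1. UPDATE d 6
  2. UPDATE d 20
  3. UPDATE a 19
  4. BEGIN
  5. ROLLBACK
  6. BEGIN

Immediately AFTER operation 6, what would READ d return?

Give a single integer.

Initial committed: {a=19, c=15, d=7}
Op 1: UPDATE d=6 (auto-commit; committed d=6)
Op 2: UPDATE d=20 (auto-commit; committed d=20)
Op 3: UPDATE a=19 (auto-commit; committed a=19)
Op 4: BEGIN: in_txn=True, pending={}
Op 5: ROLLBACK: discarded pending []; in_txn=False
Op 6: BEGIN: in_txn=True, pending={}
After op 6: visible(d) = 20 (pending={}, committed={a=19, c=15, d=20})

Answer: 20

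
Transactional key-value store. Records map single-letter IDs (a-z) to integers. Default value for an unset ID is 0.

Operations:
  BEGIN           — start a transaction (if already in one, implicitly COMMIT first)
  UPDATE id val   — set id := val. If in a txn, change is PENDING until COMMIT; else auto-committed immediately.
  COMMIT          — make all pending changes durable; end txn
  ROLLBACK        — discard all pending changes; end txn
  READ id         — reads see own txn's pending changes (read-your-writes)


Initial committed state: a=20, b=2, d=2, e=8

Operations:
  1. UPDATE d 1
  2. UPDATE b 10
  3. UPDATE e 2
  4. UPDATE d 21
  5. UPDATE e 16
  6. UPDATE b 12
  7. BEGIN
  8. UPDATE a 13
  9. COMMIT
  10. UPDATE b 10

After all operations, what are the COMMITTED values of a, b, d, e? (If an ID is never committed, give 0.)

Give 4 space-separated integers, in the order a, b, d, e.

Answer: 13 10 21 16

Derivation:
Initial committed: {a=20, b=2, d=2, e=8}
Op 1: UPDATE d=1 (auto-commit; committed d=1)
Op 2: UPDATE b=10 (auto-commit; committed b=10)
Op 3: UPDATE e=2 (auto-commit; committed e=2)
Op 4: UPDATE d=21 (auto-commit; committed d=21)
Op 5: UPDATE e=16 (auto-commit; committed e=16)
Op 6: UPDATE b=12 (auto-commit; committed b=12)
Op 7: BEGIN: in_txn=True, pending={}
Op 8: UPDATE a=13 (pending; pending now {a=13})
Op 9: COMMIT: merged ['a'] into committed; committed now {a=13, b=12, d=21, e=16}
Op 10: UPDATE b=10 (auto-commit; committed b=10)
Final committed: {a=13, b=10, d=21, e=16}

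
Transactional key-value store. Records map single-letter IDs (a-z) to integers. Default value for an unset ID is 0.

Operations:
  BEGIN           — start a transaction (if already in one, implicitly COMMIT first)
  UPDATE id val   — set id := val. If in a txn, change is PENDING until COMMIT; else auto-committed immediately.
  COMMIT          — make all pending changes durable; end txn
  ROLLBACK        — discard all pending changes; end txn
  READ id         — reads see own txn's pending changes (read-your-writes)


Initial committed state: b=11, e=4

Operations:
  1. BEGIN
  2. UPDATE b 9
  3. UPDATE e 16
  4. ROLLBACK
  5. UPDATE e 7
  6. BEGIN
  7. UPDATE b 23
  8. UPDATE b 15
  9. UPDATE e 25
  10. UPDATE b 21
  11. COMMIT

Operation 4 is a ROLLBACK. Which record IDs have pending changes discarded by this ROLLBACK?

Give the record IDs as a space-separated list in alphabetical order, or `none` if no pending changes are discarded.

Initial committed: {b=11, e=4}
Op 1: BEGIN: in_txn=True, pending={}
Op 2: UPDATE b=9 (pending; pending now {b=9})
Op 3: UPDATE e=16 (pending; pending now {b=9, e=16})
Op 4: ROLLBACK: discarded pending ['b', 'e']; in_txn=False
Op 5: UPDATE e=7 (auto-commit; committed e=7)
Op 6: BEGIN: in_txn=True, pending={}
Op 7: UPDATE b=23 (pending; pending now {b=23})
Op 8: UPDATE b=15 (pending; pending now {b=15})
Op 9: UPDATE e=25 (pending; pending now {b=15, e=25})
Op 10: UPDATE b=21 (pending; pending now {b=21, e=25})
Op 11: COMMIT: merged ['b', 'e'] into committed; committed now {b=21, e=25}
ROLLBACK at op 4 discards: ['b', 'e']

Answer: b e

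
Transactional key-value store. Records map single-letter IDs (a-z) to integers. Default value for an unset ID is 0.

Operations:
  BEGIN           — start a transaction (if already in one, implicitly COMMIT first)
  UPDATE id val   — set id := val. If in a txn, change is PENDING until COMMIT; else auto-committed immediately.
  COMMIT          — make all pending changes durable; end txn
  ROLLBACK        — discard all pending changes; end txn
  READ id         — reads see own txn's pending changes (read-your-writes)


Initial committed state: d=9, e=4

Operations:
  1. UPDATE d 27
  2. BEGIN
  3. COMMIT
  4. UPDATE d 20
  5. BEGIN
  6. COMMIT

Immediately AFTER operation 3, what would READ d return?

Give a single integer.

Initial committed: {d=9, e=4}
Op 1: UPDATE d=27 (auto-commit; committed d=27)
Op 2: BEGIN: in_txn=True, pending={}
Op 3: COMMIT: merged [] into committed; committed now {d=27, e=4}
After op 3: visible(d) = 27 (pending={}, committed={d=27, e=4})

Answer: 27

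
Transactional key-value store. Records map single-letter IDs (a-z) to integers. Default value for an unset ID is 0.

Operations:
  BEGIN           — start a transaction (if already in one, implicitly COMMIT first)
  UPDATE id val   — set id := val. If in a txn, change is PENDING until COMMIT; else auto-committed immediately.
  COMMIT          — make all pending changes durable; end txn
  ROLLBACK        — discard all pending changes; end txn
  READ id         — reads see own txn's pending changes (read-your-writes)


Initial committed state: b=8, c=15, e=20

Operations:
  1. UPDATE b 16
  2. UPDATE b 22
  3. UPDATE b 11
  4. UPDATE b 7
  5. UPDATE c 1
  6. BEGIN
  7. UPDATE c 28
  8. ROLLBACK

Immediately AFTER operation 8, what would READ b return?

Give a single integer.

Answer: 7

Derivation:
Initial committed: {b=8, c=15, e=20}
Op 1: UPDATE b=16 (auto-commit; committed b=16)
Op 2: UPDATE b=22 (auto-commit; committed b=22)
Op 3: UPDATE b=11 (auto-commit; committed b=11)
Op 4: UPDATE b=7 (auto-commit; committed b=7)
Op 5: UPDATE c=1 (auto-commit; committed c=1)
Op 6: BEGIN: in_txn=True, pending={}
Op 7: UPDATE c=28 (pending; pending now {c=28})
Op 8: ROLLBACK: discarded pending ['c']; in_txn=False
After op 8: visible(b) = 7 (pending={}, committed={b=7, c=1, e=20})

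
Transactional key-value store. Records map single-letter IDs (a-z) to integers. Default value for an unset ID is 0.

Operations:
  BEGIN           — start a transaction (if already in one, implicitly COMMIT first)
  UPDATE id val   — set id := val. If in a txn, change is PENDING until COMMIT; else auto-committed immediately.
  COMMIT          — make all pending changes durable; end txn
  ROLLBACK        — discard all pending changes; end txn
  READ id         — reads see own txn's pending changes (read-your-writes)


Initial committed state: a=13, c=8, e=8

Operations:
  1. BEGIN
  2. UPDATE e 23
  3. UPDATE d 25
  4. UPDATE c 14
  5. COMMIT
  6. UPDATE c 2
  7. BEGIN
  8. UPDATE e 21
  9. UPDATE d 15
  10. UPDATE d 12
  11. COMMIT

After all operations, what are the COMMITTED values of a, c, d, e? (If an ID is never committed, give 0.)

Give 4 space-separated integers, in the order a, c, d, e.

Answer: 13 2 12 21

Derivation:
Initial committed: {a=13, c=8, e=8}
Op 1: BEGIN: in_txn=True, pending={}
Op 2: UPDATE e=23 (pending; pending now {e=23})
Op 3: UPDATE d=25 (pending; pending now {d=25, e=23})
Op 4: UPDATE c=14 (pending; pending now {c=14, d=25, e=23})
Op 5: COMMIT: merged ['c', 'd', 'e'] into committed; committed now {a=13, c=14, d=25, e=23}
Op 6: UPDATE c=2 (auto-commit; committed c=2)
Op 7: BEGIN: in_txn=True, pending={}
Op 8: UPDATE e=21 (pending; pending now {e=21})
Op 9: UPDATE d=15 (pending; pending now {d=15, e=21})
Op 10: UPDATE d=12 (pending; pending now {d=12, e=21})
Op 11: COMMIT: merged ['d', 'e'] into committed; committed now {a=13, c=2, d=12, e=21}
Final committed: {a=13, c=2, d=12, e=21}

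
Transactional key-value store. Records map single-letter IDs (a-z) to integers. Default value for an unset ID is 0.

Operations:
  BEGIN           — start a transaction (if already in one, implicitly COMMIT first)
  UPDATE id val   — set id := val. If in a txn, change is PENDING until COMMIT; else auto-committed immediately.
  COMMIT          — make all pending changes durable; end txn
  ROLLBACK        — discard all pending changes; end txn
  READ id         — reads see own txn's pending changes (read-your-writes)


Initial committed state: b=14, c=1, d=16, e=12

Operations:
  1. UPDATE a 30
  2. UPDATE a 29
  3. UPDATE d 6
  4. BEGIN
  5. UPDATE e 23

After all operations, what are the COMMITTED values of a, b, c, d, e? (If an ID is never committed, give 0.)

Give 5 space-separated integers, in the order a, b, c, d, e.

Initial committed: {b=14, c=1, d=16, e=12}
Op 1: UPDATE a=30 (auto-commit; committed a=30)
Op 2: UPDATE a=29 (auto-commit; committed a=29)
Op 3: UPDATE d=6 (auto-commit; committed d=6)
Op 4: BEGIN: in_txn=True, pending={}
Op 5: UPDATE e=23 (pending; pending now {e=23})
Final committed: {a=29, b=14, c=1, d=6, e=12}

Answer: 29 14 1 6 12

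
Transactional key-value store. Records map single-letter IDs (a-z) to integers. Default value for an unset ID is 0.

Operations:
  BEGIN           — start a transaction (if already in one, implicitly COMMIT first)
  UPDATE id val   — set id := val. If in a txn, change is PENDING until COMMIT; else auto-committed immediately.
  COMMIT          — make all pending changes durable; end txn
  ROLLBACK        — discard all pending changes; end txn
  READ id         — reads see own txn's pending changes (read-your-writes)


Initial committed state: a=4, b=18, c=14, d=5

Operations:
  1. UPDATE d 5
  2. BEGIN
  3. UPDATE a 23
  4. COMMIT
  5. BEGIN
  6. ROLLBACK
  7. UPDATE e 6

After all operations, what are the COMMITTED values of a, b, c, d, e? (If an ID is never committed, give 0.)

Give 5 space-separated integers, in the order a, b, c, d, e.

Answer: 23 18 14 5 6

Derivation:
Initial committed: {a=4, b=18, c=14, d=5}
Op 1: UPDATE d=5 (auto-commit; committed d=5)
Op 2: BEGIN: in_txn=True, pending={}
Op 3: UPDATE a=23 (pending; pending now {a=23})
Op 4: COMMIT: merged ['a'] into committed; committed now {a=23, b=18, c=14, d=5}
Op 5: BEGIN: in_txn=True, pending={}
Op 6: ROLLBACK: discarded pending []; in_txn=False
Op 7: UPDATE e=6 (auto-commit; committed e=6)
Final committed: {a=23, b=18, c=14, d=5, e=6}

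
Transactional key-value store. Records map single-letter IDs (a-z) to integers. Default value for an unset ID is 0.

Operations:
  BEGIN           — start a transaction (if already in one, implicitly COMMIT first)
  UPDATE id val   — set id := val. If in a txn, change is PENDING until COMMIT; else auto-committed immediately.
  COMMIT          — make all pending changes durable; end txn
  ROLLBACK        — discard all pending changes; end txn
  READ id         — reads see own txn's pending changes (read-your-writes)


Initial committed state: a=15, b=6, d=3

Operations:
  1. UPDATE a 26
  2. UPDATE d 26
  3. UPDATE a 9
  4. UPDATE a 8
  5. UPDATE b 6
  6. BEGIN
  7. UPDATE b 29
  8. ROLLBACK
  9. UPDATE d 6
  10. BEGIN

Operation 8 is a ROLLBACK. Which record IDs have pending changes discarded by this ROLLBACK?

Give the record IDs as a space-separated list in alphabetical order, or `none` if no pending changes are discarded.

Initial committed: {a=15, b=6, d=3}
Op 1: UPDATE a=26 (auto-commit; committed a=26)
Op 2: UPDATE d=26 (auto-commit; committed d=26)
Op 3: UPDATE a=9 (auto-commit; committed a=9)
Op 4: UPDATE a=8 (auto-commit; committed a=8)
Op 5: UPDATE b=6 (auto-commit; committed b=6)
Op 6: BEGIN: in_txn=True, pending={}
Op 7: UPDATE b=29 (pending; pending now {b=29})
Op 8: ROLLBACK: discarded pending ['b']; in_txn=False
Op 9: UPDATE d=6 (auto-commit; committed d=6)
Op 10: BEGIN: in_txn=True, pending={}
ROLLBACK at op 8 discards: ['b']

Answer: b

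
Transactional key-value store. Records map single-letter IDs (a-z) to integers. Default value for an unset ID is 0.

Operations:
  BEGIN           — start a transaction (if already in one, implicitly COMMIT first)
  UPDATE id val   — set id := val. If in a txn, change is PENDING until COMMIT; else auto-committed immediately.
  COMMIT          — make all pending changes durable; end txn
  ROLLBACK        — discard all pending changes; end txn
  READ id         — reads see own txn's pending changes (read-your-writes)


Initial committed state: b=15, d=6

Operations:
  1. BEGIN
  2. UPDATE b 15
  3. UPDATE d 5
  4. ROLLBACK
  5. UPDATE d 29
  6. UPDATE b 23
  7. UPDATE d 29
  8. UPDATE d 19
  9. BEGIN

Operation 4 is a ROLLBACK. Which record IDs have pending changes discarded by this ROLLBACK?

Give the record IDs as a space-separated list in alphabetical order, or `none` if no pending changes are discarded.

Answer: b d

Derivation:
Initial committed: {b=15, d=6}
Op 1: BEGIN: in_txn=True, pending={}
Op 2: UPDATE b=15 (pending; pending now {b=15})
Op 3: UPDATE d=5 (pending; pending now {b=15, d=5})
Op 4: ROLLBACK: discarded pending ['b', 'd']; in_txn=False
Op 5: UPDATE d=29 (auto-commit; committed d=29)
Op 6: UPDATE b=23 (auto-commit; committed b=23)
Op 7: UPDATE d=29 (auto-commit; committed d=29)
Op 8: UPDATE d=19 (auto-commit; committed d=19)
Op 9: BEGIN: in_txn=True, pending={}
ROLLBACK at op 4 discards: ['b', 'd']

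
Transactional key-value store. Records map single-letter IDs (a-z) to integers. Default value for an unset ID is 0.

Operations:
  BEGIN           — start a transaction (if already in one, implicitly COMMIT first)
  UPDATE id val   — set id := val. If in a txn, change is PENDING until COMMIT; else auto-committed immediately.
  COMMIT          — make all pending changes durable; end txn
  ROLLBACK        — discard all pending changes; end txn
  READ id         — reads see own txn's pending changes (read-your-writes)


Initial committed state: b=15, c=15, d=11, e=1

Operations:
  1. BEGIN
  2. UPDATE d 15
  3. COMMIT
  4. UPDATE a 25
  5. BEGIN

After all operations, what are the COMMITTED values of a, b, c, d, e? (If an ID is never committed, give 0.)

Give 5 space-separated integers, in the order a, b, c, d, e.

Initial committed: {b=15, c=15, d=11, e=1}
Op 1: BEGIN: in_txn=True, pending={}
Op 2: UPDATE d=15 (pending; pending now {d=15})
Op 3: COMMIT: merged ['d'] into committed; committed now {b=15, c=15, d=15, e=1}
Op 4: UPDATE a=25 (auto-commit; committed a=25)
Op 5: BEGIN: in_txn=True, pending={}
Final committed: {a=25, b=15, c=15, d=15, e=1}

Answer: 25 15 15 15 1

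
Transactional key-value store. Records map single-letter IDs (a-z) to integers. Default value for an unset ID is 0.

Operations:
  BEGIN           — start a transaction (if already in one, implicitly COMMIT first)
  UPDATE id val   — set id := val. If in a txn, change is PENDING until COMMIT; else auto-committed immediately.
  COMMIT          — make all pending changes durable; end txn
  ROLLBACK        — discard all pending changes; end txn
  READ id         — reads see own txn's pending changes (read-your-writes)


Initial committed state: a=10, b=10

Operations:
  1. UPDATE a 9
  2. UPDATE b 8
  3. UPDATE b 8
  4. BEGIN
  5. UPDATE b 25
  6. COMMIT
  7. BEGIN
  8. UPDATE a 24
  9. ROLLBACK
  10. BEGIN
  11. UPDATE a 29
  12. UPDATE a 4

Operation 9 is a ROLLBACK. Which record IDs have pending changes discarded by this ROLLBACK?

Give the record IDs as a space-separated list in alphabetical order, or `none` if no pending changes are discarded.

Answer: a

Derivation:
Initial committed: {a=10, b=10}
Op 1: UPDATE a=9 (auto-commit; committed a=9)
Op 2: UPDATE b=8 (auto-commit; committed b=8)
Op 3: UPDATE b=8 (auto-commit; committed b=8)
Op 4: BEGIN: in_txn=True, pending={}
Op 5: UPDATE b=25 (pending; pending now {b=25})
Op 6: COMMIT: merged ['b'] into committed; committed now {a=9, b=25}
Op 7: BEGIN: in_txn=True, pending={}
Op 8: UPDATE a=24 (pending; pending now {a=24})
Op 9: ROLLBACK: discarded pending ['a']; in_txn=False
Op 10: BEGIN: in_txn=True, pending={}
Op 11: UPDATE a=29 (pending; pending now {a=29})
Op 12: UPDATE a=4 (pending; pending now {a=4})
ROLLBACK at op 9 discards: ['a']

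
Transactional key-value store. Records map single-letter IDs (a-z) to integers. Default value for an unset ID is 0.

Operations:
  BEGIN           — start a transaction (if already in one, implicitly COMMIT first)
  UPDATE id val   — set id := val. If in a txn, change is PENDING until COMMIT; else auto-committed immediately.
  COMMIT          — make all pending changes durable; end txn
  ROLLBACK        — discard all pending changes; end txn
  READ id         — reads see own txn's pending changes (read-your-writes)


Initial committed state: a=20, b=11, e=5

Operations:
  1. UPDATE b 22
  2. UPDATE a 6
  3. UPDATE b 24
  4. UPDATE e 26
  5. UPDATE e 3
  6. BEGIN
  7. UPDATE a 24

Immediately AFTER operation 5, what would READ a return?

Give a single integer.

Initial committed: {a=20, b=11, e=5}
Op 1: UPDATE b=22 (auto-commit; committed b=22)
Op 2: UPDATE a=6 (auto-commit; committed a=6)
Op 3: UPDATE b=24 (auto-commit; committed b=24)
Op 4: UPDATE e=26 (auto-commit; committed e=26)
Op 5: UPDATE e=3 (auto-commit; committed e=3)
After op 5: visible(a) = 6 (pending={}, committed={a=6, b=24, e=3})

Answer: 6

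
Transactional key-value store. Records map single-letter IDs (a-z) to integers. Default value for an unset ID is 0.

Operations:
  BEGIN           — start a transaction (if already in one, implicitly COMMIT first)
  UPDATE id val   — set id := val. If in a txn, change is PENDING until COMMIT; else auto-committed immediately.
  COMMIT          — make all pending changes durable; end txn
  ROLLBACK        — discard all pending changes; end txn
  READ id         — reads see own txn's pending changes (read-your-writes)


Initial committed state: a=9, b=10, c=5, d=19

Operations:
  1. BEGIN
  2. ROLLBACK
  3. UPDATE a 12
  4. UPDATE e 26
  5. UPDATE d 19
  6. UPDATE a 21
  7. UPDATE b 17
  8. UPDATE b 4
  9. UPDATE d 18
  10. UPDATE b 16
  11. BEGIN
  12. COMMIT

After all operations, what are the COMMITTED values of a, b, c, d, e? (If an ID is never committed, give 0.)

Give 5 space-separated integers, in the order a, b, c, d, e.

Answer: 21 16 5 18 26

Derivation:
Initial committed: {a=9, b=10, c=5, d=19}
Op 1: BEGIN: in_txn=True, pending={}
Op 2: ROLLBACK: discarded pending []; in_txn=False
Op 3: UPDATE a=12 (auto-commit; committed a=12)
Op 4: UPDATE e=26 (auto-commit; committed e=26)
Op 5: UPDATE d=19 (auto-commit; committed d=19)
Op 6: UPDATE a=21 (auto-commit; committed a=21)
Op 7: UPDATE b=17 (auto-commit; committed b=17)
Op 8: UPDATE b=4 (auto-commit; committed b=4)
Op 9: UPDATE d=18 (auto-commit; committed d=18)
Op 10: UPDATE b=16 (auto-commit; committed b=16)
Op 11: BEGIN: in_txn=True, pending={}
Op 12: COMMIT: merged [] into committed; committed now {a=21, b=16, c=5, d=18, e=26}
Final committed: {a=21, b=16, c=5, d=18, e=26}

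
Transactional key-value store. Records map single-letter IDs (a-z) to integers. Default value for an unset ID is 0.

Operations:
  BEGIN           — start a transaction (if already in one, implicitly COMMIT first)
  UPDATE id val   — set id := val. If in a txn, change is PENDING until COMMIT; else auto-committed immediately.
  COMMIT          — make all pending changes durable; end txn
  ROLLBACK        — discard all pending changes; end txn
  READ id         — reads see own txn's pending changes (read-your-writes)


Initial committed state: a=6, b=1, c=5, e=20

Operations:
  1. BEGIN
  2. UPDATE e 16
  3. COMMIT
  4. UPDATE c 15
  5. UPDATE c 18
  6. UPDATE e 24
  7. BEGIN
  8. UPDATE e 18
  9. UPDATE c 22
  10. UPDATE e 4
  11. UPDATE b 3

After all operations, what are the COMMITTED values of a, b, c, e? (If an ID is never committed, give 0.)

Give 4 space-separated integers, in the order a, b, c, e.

Initial committed: {a=6, b=1, c=5, e=20}
Op 1: BEGIN: in_txn=True, pending={}
Op 2: UPDATE e=16 (pending; pending now {e=16})
Op 3: COMMIT: merged ['e'] into committed; committed now {a=6, b=1, c=5, e=16}
Op 4: UPDATE c=15 (auto-commit; committed c=15)
Op 5: UPDATE c=18 (auto-commit; committed c=18)
Op 6: UPDATE e=24 (auto-commit; committed e=24)
Op 7: BEGIN: in_txn=True, pending={}
Op 8: UPDATE e=18 (pending; pending now {e=18})
Op 9: UPDATE c=22 (pending; pending now {c=22, e=18})
Op 10: UPDATE e=4 (pending; pending now {c=22, e=4})
Op 11: UPDATE b=3 (pending; pending now {b=3, c=22, e=4})
Final committed: {a=6, b=1, c=18, e=24}

Answer: 6 1 18 24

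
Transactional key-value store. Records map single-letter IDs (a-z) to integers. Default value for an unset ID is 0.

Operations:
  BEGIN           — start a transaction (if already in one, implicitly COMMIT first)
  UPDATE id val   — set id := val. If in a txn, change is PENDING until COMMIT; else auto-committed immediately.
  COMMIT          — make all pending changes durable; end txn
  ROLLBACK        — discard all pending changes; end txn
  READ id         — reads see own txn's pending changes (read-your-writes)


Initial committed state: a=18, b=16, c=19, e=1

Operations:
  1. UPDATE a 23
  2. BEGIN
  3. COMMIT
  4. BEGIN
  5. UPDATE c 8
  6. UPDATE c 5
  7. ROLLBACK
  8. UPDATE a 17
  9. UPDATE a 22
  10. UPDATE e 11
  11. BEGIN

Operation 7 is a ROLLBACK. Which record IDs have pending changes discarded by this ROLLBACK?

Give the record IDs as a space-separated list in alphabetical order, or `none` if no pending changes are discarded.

Initial committed: {a=18, b=16, c=19, e=1}
Op 1: UPDATE a=23 (auto-commit; committed a=23)
Op 2: BEGIN: in_txn=True, pending={}
Op 3: COMMIT: merged [] into committed; committed now {a=23, b=16, c=19, e=1}
Op 4: BEGIN: in_txn=True, pending={}
Op 5: UPDATE c=8 (pending; pending now {c=8})
Op 6: UPDATE c=5 (pending; pending now {c=5})
Op 7: ROLLBACK: discarded pending ['c']; in_txn=False
Op 8: UPDATE a=17 (auto-commit; committed a=17)
Op 9: UPDATE a=22 (auto-commit; committed a=22)
Op 10: UPDATE e=11 (auto-commit; committed e=11)
Op 11: BEGIN: in_txn=True, pending={}
ROLLBACK at op 7 discards: ['c']

Answer: c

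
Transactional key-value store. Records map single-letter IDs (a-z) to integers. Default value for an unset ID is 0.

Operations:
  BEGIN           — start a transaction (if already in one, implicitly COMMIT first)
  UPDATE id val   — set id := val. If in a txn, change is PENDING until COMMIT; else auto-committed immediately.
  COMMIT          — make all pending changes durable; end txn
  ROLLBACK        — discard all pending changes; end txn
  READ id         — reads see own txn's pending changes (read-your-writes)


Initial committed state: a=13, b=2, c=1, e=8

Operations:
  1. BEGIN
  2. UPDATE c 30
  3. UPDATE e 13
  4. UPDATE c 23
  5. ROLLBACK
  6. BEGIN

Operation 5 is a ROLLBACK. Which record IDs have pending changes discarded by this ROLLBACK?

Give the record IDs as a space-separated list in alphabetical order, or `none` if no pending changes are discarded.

Answer: c e

Derivation:
Initial committed: {a=13, b=2, c=1, e=8}
Op 1: BEGIN: in_txn=True, pending={}
Op 2: UPDATE c=30 (pending; pending now {c=30})
Op 3: UPDATE e=13 (pending; pending now {c=30, e=13})
Op 4: UPDATE c=23 (pending; pending now {c=23, e=13})
Op 5: ROLLBACK: discarded pending ['c', 'e']; in_txn=False
Op 6: BEGIN: in_txn=True, pending={}
ROLLBACK at op 5 discards: ['c', 'e']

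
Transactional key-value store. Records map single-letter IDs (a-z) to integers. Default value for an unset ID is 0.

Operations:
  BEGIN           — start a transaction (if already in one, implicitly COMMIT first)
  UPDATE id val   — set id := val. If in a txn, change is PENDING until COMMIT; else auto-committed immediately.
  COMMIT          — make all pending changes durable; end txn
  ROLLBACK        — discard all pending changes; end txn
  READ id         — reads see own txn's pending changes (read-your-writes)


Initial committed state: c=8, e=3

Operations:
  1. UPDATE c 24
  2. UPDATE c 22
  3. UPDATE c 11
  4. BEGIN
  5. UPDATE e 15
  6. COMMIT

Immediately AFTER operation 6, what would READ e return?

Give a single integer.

Answer: 15

Derivation:
Initial committed: {c=8, e=3}
Op 1: UPDATE c=24 (auto-commit; committed c=24)
Op 2: UPDATE c=22 (auto-commit; committed c=22)
Op 3: UPDATE c=11 (auto-commit; committed c=11)
Op 4: BEGIN: in_txn=True, pending={}
Op 5: UPDATE e=15 (pending; pending now {e=15})
Op 6: COMMIT: merged ['e'] into committed; committed now {c=11, e=15}
After op 6: visible(e) = 15 (pending={}, committed={c=11, e=15})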